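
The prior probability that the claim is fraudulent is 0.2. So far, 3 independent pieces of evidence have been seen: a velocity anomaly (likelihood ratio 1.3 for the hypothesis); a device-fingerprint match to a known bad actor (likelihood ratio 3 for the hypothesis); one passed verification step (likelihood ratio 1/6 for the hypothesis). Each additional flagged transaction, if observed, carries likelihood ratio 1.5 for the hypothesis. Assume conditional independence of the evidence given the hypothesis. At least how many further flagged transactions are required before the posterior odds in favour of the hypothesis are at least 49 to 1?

Prior odds = 0.2/0.8 = 0.25.
Combined Bayes factor of the evidence already in hand = 1.3 × 3 × (1/6) = 0.65.
Odds after that evidence = 0.25 × 0.65 = 0.1625.
Target odds = 49.
Need 1.5ⁿ ≥ 49 ÷ 0.1625 = 3920/13.
1.5¹⁴ = 4782969/16384 falls short of 3920/13 but 1.5¹⁵ = 14348907/32768 reaches it, so n = 15.

15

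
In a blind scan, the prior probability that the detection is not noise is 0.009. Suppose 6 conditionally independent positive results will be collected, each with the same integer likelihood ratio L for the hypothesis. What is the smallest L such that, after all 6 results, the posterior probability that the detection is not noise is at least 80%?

3

Prior odds = 0.009/0.991 = 9/991.
Target odds = 0.8/0.2 = 4.
Need L⁶ ≥ 4 ÷ (9/991) = 3964/9.
2⁶ = 64 < 3964/9 ≤ 729 = 3⁶, so L = 3.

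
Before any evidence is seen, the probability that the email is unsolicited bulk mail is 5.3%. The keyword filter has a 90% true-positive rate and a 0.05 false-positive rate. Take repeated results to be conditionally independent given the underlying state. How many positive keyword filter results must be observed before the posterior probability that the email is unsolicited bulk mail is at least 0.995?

3

Prior odds = 0.053/0.947 = 53/947.
Likelihood ratio of a positive result = 0.9/0.05 = 18.
Target posterior odds = 0.995/0.005 = 199.
Need (53/947) × 18ⁿ ≥ 199, i.e. 18ⁿ ≥ 188453/53.
18² = 324 falls short of 188453/53 but 18³ = 5832 reaches it, so n = 3.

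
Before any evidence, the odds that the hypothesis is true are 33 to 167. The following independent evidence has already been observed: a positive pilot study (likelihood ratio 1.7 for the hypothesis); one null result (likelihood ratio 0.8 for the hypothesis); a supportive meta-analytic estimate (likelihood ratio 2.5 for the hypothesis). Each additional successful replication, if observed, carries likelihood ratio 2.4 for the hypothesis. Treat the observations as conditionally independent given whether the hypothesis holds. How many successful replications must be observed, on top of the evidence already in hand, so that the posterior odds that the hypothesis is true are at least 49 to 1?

5

Prior odds = 33/167.
Combined Bayes factor of the evidence already in hand = 1.7 × 0.8 × 2.5 = 3.4.
Odds after that evidence = (33/167) × 3.4 = 561/835.
Target odds = 49.
Need 2.4ⁿ ≥ 49 ÷ (561/835) = 40915/561.
2.4⁴ = 33.1776 falls short of 40915/561 but 2.4⁵ = 79.62624 reaches it, so n = 5.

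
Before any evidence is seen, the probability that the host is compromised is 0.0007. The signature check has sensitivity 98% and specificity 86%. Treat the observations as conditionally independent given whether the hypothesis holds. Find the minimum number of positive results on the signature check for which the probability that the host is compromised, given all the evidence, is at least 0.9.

Prior odds: 0.0007 ÷ 0.9993 = 7/9993.
False-positive rate = 1 − 0.86 = 0.14; likelihood ratio of a positive = 0.98/0.14 = 7.
Target odds: 0.9 ÷ 0.1 = 9.
Require 7ⁿ ≥ 9 ÷ (7/9993) = 89937/7.
7⁴ = 2401 falls short of 89937/7 but 7⁵ = 16807 reaches it, so n = 5.

5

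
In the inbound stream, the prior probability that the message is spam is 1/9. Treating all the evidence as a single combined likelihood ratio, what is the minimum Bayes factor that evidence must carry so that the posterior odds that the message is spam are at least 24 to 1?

192

Prior odds = (1/9)/(8/9) = 0.125.
Target odds = 24.
Required Bayes factor = 24 ÷ 0.125 = 192.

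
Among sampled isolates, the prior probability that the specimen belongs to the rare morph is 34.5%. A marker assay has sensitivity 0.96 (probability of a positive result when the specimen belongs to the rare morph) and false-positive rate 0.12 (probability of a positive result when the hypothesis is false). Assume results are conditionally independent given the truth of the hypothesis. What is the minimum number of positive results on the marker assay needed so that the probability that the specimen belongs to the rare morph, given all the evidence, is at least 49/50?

Prior odds = 0.345/0.655 = 69/131.
Likelihood ratio of a positive result = 0.96/0.12 = 8.
Target posterior odds = 0.98/0.02 = 49.
Require 8ⁿ ≥ 49 ÷ (69/131) = 6419/69.
8² = 64 falls short of 6419/69 but 8³ = 512 reaches it, so n = 3.

3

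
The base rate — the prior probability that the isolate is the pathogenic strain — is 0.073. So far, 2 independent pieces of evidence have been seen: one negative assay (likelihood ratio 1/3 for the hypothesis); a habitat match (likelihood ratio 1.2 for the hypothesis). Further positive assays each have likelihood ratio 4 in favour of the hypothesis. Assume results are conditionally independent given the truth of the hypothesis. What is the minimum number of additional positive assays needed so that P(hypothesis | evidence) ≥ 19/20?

5

Prior odds = 0.073/0.927 = 73/927.
Combined Bayes factor of the evidence already in hand = (1/3) × 1.2 = 0.4.
Odds after that evidence = (73/927) × 0.4 = 146/4635.
Target odds = 0.95/0.05 = 19.
Need 4ⁿ ≥ 19 ÷ (146/4635) = 88065/146.
4⁴ = 256 falls short of 88065/146 but 4⁵ = 1024 reaches it, so n = 5.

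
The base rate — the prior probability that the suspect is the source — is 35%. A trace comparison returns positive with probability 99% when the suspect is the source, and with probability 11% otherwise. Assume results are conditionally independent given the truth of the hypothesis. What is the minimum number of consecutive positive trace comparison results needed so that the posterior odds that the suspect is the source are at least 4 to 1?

Prior odds = 0.35/0.65 = 7/13.
Likelihood ratio of a positive result = 0.99/0.11 = 9.
Target odds = 4.
Require 9ⁿ ≥ 4 ÷ (7/13) = 52/7.
9¹ = 9, which meets the required 52/7; so n = 1.

1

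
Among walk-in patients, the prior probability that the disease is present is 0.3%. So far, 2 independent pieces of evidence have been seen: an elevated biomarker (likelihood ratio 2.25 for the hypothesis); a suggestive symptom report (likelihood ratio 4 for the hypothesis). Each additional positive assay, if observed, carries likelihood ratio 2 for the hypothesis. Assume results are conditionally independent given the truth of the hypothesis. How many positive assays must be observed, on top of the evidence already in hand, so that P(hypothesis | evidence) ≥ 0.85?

Prior odds = 0.003/0.997 = 3/997.
Combined Bayes factor of the evidence already in hand = 2.25 × 4 = 9.
Odds after that evidence = (3/997) × 9 = 27/997.
Target odds = 0.85/0.15 = 17/3.
Need 2ⁿ ≥ 17/3 ÷ (27/997) = 16949/81.
2⁷ = 128 falls short of 16949/81 but 2⁸ = 256 reaches it, so n = 8.

8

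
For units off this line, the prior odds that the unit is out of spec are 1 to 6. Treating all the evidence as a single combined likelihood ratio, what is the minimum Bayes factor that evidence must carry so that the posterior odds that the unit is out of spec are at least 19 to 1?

Prior odds = 1/6.
Target odds = 19.
Required Bayes factor = 19 ÷ (1/6) = 114.

114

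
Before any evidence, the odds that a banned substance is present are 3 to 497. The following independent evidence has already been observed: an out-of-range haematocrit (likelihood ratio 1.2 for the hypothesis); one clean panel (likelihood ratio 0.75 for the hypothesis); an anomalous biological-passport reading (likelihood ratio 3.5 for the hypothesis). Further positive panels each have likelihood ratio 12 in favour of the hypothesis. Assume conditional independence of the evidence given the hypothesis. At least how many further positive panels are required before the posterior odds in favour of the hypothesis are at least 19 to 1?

3

Prior odds = 3/497.
Combined Bayes factor of the evidence already in hand = 1.2 × 0.75 × 3.5 = 3.15.
Odds after that evidence = (3/497) × 3.15 = 27/1420.
Target odds = 19.
Need 12ⁿ ≥ 19 ÷ (27/1420) = 26980/27.
12² = 144 falls short of 26980/27 but 12³ = 1728 reaches it, so n = 3.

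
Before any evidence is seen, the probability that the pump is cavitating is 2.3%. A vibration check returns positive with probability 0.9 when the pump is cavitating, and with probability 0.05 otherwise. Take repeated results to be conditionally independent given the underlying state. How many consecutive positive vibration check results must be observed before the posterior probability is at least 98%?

3

Prior odds: 0.023 ÷ 0.977 = 23/977.
Likelihood ratio of a positive result = 0.9/0.05 = 18.
Target posterior odds = 0.98/0.02 = 49.
Need (23/977) × 18ⁿ ≥ 49, i.e. 18ⁿ ≥ 47873/23.
18² = 324 falls short of 47873/23 but 18³ = 5832 reaches it, so n = 3.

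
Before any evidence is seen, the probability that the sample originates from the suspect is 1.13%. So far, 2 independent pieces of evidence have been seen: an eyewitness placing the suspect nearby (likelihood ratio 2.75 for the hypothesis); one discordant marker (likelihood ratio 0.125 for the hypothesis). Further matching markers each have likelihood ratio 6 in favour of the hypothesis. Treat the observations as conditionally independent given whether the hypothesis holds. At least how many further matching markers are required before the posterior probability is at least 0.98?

Prior odds = 0.0113/0.9887 = 113/9887.
Combined Bayes factor of the evidence already in hand = 2.75 × 0.125 = 0.34375.
Odds after that evidence = (113/9887) × 0.34375 = 1243/316384.
Target odds = 0.98/0.02 = 49.
Need 6ⁿ ≥ 49 ÷ (1243/316384) = 15502816/1243.
6⁵ = 7776 falls short of 15502816/1243 but 6⁶ = 46656 reaches it, so n = 6.

6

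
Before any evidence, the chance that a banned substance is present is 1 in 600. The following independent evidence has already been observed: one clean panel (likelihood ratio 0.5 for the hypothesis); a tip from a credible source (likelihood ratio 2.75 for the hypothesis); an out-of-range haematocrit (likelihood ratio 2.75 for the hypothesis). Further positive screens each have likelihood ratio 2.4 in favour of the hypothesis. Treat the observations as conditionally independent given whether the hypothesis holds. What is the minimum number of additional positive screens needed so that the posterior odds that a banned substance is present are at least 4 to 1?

Prior odds = (1/600)/(599/600) = 1/599.
Combined Bayes factor of the evidence already in hand = 0.5 × 2.75 × 2.75 = 3.78125.
Odds after that evidence = (1/599) × 3.78125 = 121/19168.
Target odds = 4.
Need 2.4ⁿ ≥ 4 ÷ (121/19168) = 76672/121.
2.4⁷ = 35831808/78125 falls short of 76672/121 but 2.4⁸ = 429981696/390625 reaches it, so n = 8.

8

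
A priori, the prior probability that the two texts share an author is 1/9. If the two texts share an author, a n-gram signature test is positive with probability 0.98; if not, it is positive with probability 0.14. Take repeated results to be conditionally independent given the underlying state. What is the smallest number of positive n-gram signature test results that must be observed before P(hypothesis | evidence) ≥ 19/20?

Prior odds: (1/9) ÷ (8/9) = 0.125.
Likelihood ratio of a positive = 0.98/0.14 = 7.
Target odds: 0.95 ÷ 0.05 = 19.
Require 7ⁿ ≥ 19 ÷ 0.125 = 152.
7² = 49 falls short of 152 but 7³ = 343 reaches it, so n = 3.

3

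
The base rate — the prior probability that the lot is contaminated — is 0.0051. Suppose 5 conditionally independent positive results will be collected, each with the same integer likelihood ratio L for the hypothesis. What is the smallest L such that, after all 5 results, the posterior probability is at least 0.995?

9

Prior odds = 0.0051/0.9949 = 51/9949.
Target odds = 0.995/0.005 = 199.
Need L⁵ ≥ 199 ÷ (51/9949) = 1979851/51.
8⁵ = 32768 < 1979851/51 ≤ 59049 = 9⁵, so L = 9.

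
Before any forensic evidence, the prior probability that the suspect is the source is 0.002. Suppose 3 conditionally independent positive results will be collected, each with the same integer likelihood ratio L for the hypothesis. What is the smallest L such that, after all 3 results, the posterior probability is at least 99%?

Prior odds = 0.002/0.998 = 1/499.
Target odds = 0.99/0.01 = 99.
Need L³ ≥ 99 ÷ (1/499) = 49401.
36³ = 46656 < 49401 ≤ 50653 = 37³, so L = 37.

37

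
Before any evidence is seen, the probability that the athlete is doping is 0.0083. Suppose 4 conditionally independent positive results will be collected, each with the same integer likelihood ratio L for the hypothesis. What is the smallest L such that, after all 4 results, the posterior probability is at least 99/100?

Prior odds = 0.0083/0.9917 = 83/9917.
Target odds = 0.99/0.01 = 99.
Need L⁴ ≥ 99 ÷ (83/9917) = 981783/83.
10⁴ = 10000 < 981783/83 ≤ 14641 = 11⁴, so L = 11.

11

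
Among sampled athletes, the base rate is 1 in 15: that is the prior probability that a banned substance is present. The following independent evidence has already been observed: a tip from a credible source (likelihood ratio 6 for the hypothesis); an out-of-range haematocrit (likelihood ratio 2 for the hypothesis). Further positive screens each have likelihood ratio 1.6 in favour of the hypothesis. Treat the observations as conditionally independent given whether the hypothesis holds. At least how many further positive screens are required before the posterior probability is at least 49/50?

Prior odds = (1/15)/(14/15) = 1/14.
Combined Bayes factor of the evidence already in hand = 6 × 2 = 12.
Odds after that evidence = (1/14) × 12 = 6/7.
Target odds = 0.98/0.02 = 49.
Need 1.6ⁿ ≥ 49 ÷ (6/7) = 343/6.
1.6⁸ = 16777216/390625 falls short of 343/6 but 1.6⁹ = 134217728/1953125 reaches it, so n = 9.

9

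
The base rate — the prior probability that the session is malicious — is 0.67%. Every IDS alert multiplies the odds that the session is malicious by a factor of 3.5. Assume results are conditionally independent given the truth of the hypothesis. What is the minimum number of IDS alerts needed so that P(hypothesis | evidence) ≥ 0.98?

Prior odds = 0.0067/0.9933 = 67/9933.
Likelihood ratio per IDS alert = 3.5.
Target odds: 0.98 ÷ 0.02 = 49.
Require 3.5ⁿ ≥ 49 ÷ (67/9933) = 486717/67.
3.5⁷ = 823543/128 falls short of 486717/67 but 3.5⁸ = 5764801/256 reaches it, so n = 8.

8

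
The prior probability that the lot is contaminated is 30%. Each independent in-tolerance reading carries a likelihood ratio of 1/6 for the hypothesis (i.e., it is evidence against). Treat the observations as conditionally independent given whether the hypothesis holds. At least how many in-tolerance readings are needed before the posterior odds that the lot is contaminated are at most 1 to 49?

Prior odds: 0.3 ÷ 0.7 = 3/7.
Likelihood ratio per in-tolerance reading = 1/6.
Target odds = 1/49.
Need (3/7) × (1/6)ⁿ ≤ 1/49, i.e. (1/6)ⁿ ≤ 1/21.
(1/6)¹ = 1/6 is still above 1/21 but (1/6)² = 1/36 is at or below it, so n = 2.

2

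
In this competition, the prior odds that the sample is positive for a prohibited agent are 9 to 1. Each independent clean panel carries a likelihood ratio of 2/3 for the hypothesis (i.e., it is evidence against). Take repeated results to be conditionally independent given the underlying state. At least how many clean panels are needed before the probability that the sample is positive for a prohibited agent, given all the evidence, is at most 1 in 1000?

Prior odds = 9.
Likelihood ratio per clean panel = 2/3.
Target posterior odds = 0.001/0.999 = 1/999.
Need 9 × (2/3)ⁿ ≤ 1/999, i.e. (2/3)ⁿ ≤ 1/8991.
(2/3)²² ≈0.000133657 is still above 1/8991 but (2/3)²³ ≈8.91048e-05 is at or below it, so n = 23.

23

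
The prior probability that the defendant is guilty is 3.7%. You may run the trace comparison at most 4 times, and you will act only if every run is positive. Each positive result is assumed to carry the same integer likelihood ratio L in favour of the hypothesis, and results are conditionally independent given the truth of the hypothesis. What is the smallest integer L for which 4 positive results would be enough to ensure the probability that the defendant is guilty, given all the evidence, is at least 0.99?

8

Prior odds = 0.037/0.963 = 37/963.
Target odds = 0.99/0.01 = 99.
Need L⁴ ≥ 99 ÷ (37/963) = 95337/37.
7⁴ = 2401 < 95337/37 ≤ 4096 = 8⁴, so L = 8.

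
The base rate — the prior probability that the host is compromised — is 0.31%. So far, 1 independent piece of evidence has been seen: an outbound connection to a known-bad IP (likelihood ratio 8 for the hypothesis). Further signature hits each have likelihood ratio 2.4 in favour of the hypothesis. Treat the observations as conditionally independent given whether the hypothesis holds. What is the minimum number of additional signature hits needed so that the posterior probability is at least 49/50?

9

Prior odds = 0.0031/0.9969 = 31/9969.
Bayes factor of the evidence already in hand = 8.
Odds after that evidence = (31/9969) × 8 = 248/9969.
Target odds = 0.98/0.02 = 49.
Need 2.4ⁿ ≥ 49 ÷ (248/9969) = 488481/248.
2.4⁸ = 429981696/390625 falls short of 488481/248 but 2.4⁹ ≈2641.81 reaches it, so n = 9.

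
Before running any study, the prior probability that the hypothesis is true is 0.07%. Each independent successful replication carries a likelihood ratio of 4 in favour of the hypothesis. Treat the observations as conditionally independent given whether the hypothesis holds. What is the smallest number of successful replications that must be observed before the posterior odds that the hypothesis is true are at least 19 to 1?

8

Prior odds = 0.0007/0.9993 = 7/9993.
Likelihood ratio per successful replication = 4.
Target odds = 19.
Need (7/9993) × 4ⁿ ≥ 19, i.e. 4ⁿ ≥ 189867/7.
4⁷ = 16384 falls short of 189867/7 but 4⁸ = 65536 reaches it, so n = 8.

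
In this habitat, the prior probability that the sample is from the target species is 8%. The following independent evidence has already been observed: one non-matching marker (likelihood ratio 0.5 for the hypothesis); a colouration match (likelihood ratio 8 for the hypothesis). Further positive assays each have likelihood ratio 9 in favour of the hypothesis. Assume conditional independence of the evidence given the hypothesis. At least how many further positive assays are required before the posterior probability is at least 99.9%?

4

Prior odds = 0.08/0.92 = 2/23.
Combined Bayes factor of the evidence already in hand = 0.5 × 8 = 4.
Odds after that evidence = (2/23) × 4 = 8/23.
Target odds = 0.999/0.001 = 999.
Need 9ⁿ ≥ 999 ÷ (8/23) = 2872.125.
9³ = 729 falls short of 2872.125 but 9⁴ = 6561 reaches it, so n = 4.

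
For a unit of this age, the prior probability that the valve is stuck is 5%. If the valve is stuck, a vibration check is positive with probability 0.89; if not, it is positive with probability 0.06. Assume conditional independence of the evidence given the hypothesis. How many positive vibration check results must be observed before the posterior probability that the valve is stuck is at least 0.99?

Prior odds = 0.05/0.95 = 1/19.
Likelihood ratio of a positive = 0.89/0.06 = 89/6.
Target posterior odds = 0.99/0.01 = 99.
Require (89/6)ⁿ ≥ 99 ÷ (1/19) = 1881.
(89/6)² = 7921/36 falls short of 1881 but (89/6)³ = 704969/216 reaches it, so n = 3.

3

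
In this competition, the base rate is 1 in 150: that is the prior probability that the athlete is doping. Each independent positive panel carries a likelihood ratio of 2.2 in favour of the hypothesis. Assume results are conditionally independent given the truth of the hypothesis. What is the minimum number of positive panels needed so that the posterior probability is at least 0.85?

9

Prior odds: (1/150) ÷ (149/150) = 1/149.
Likelihood ratio per positive panel = 2.2.
Target posterior odds = 0.85/0.15 = 17/3.
Need (1/149) × 2.2ⁿ ≥ 17/3, i.e. 2.2ⁿ ≥ 2533/3.
2.2⁸ = 214358881/390625 falls short of 2533/3 but 2.2⁹ ≈1207.27 reaches it, so n = 9.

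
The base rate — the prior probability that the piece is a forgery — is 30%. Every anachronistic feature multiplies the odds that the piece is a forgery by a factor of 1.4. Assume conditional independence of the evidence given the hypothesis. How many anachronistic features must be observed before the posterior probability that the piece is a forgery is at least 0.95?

12

Prior odds = 0.3/0.7 = 3/7.
Likelihood ratio per anachronistic feature = 1.4.
Target odds: 0.95 ÷ 0.05 = 19.
Need (3/7) × 1.4ⁿ ≥ 19, i.e. 1.4ⁿ ≥ 133/3.
1.4¹¹ ≈40.4957 falls short of 133/3 but 1.4¹² ≈56.6939 reaches it, so n = 12.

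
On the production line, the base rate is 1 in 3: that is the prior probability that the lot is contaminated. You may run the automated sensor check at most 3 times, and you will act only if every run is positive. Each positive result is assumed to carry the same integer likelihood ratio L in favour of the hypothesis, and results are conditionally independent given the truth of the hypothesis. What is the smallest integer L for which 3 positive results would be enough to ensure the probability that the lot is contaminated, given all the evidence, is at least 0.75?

2

Prior odds = (1/3)/(2/3) = 0.5.
Target odds = 0.75/0.25 = 3.
Need L³ ≥ 3 ÷ 0.5 = 6.
1³ = 1 < 6 ≤ 8 = 2³, so L = 2.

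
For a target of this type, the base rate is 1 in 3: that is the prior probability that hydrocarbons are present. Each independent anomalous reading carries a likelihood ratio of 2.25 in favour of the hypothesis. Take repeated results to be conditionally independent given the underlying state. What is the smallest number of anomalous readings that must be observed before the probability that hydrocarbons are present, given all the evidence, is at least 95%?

5

Prior odds: (1/3) ÷ (2/3) = 0.5.
Likelihood ratio per anomalous reading = 2.25.
Target odds: 0.95 ÷ 0.05 = 19.
Need 0.5 × 2.25ⁿ ≥ 19, i.e. 2.25ⁿ ≥ 38.
2.25⁴ = 25.62890625 falls short of 38 but 2.25⁵ = 59049/1024 reaches it, so n = 5.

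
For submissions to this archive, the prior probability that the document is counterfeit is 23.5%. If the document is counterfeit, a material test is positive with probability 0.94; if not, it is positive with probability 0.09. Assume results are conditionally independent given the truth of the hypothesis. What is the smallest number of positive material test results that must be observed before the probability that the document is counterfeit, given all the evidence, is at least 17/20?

Prior odds: 0.235 ÷ 0.765 = 47/153.
Likelihood ratio of a positive = 0.94/0.09 = 94/9.
Target posterior odds = 0.85/0.15 = 17/3.
Need (47/153) × (94/9)ⁿ ≥ 17/3, i.e. (94/9)ⁿ ≥ 867/47.
(94/9)¹ = 94/9 falls short of 867/47 but (94/9)² = 8836/81 reaches it, so n = 2.

2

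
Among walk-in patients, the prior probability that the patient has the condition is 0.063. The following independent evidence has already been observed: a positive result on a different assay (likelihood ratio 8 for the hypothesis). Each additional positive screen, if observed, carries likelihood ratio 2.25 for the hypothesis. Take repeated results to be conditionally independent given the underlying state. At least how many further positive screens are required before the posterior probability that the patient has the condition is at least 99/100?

Prior odds = 0.063/0.937 = 63/937.
Bayes factor of the evidence already in hand = 8.
Odds after that evidence = (63/937) × 8 = 504/937.
Target odds = 0.99/0.01 = 99.
Need 2.25ⁿ ≥ 99 ÷ (504/937) = 10307/56.
2.25⁶ = 531441/4096 falls short of 10307/56 but 2.25⁷ = 4782969/16384 reaches it, so n = 7.

7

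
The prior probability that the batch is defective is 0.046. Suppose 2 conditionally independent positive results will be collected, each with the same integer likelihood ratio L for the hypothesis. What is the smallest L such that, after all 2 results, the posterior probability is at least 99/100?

46

Prior odds = 0.046/0.954 = 23/477.
Target odds = 0.99/0.01 = 99.
Need L² ≥ 99 ÷ (23/477) = 47223/23.
45² = 2025 < 47223/23 ≤ 2116 = 46², so L = 46.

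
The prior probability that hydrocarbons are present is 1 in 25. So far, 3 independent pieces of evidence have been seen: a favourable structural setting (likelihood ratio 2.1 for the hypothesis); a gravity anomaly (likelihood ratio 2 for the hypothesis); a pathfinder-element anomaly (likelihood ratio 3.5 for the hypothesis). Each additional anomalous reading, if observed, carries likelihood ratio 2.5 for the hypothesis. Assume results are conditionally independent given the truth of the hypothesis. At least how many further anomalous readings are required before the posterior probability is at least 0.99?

Prior odds = 0.04/0.96 = 1/24.
Combined Bayes factor of the evidence already in hand = 2.1 × 2 × 3.5 = 14.7.
Odds after that evidence = (1/24) × 14.7 = 0.6125.
Target odds = 0.99/0.01 = 99.
Need 2.5ⁿ ≥ 99 ÷ 0.6125 = 7920/49.
2.5⁵ = 97.65625 falls short of 7920/49 but 2.5⁶ = 244.140625 reaches it, so n = 6.

6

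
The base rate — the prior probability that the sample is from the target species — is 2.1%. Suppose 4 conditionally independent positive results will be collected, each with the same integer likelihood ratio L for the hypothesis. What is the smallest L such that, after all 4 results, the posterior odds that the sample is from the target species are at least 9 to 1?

5

Prior odds = 0.021/0.979 = 21/979.
Target odds = 9.
Need L⁴ ≥ 9 ÷ (21/979) = 2937/7.
4⁴ = 256 < 2937/7 ≤ 625 = 5⁴, so L = 5.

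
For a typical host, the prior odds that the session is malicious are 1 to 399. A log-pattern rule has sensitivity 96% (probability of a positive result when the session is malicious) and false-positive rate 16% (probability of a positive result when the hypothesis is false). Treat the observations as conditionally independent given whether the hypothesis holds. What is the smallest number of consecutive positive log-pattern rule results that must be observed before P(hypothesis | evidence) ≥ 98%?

6

Prior odds = 1/399.
Likelihood ratio of a positive result = 0.96/0.16 = 6.
Target odds: 0.98 ÷ 0.02 = 49.
Require 6ⁿ ≥ 49 ÷ (1/399) = 19551.
6⁵ = 7776 falls short of 19551 but 6⁶ = 46656 reaches it, so n = 6.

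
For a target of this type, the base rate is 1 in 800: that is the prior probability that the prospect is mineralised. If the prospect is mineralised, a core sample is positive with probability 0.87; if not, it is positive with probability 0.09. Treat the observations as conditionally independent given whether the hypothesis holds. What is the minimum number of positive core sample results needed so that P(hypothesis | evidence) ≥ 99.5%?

6

Prior odds = 0.00125/0.99875 = 1/799.
Likelihood ratio of a positive = 0.87/0.09 = 29/3.
Target posterior odds = 0.995/0.005 = 199.
Need (1/799) × (29/3)ⁿ ≥ 199, i.e. (29/3)ⁿ ≥ 159001.
(29/3)⁵ = 20511149/243 falls short of 159001 but (29/3)⁶ = 594823321/729 reaches it, so n = 6.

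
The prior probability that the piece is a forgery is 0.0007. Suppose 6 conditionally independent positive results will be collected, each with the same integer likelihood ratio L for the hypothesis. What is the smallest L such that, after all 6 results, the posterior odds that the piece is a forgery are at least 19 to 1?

6

Prior odds = 0.0007/0.9993 = 7/9993.
Target odds = 19.
Need L⁶ ≥ 19 ÷ (7/9993) = 189867/7.
5⁶ = 15625 < 189867/7 ≤ 46656 = 6⁶, so L = 6.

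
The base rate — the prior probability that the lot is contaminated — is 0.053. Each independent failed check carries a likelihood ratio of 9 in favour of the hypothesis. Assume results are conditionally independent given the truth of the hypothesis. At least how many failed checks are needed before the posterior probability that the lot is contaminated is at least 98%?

4

Prior odds = 0.053/0.947 = 53/947.
Likelihood ratio per failed check = 9.
Target odds: 0.98 ÷ 0.02 = 49.
Require 9ⁿ ≥ 49 ÷ (53/947) = 46403/53.
9³ = 729 falls short of 46403/53 but 9⁴ = 6561 reaches it, so n = 4.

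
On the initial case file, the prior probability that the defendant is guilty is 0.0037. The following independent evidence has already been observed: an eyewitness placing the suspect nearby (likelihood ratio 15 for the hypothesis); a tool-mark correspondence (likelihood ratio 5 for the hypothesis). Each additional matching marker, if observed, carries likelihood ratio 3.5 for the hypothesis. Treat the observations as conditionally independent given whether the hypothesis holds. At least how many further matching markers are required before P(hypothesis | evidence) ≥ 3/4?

Prior odds = 0.0037/0.9963 = 37/9963.
Combined Bayes factor of the evidence already in hand = 15 × 5 = 75.
Odds after that evidence = (37/9963) × 75 = 925/3321.
Target odds = 0.75/0.25 = 3.
Need 3.5ⁿ ≥ 3 ÷ (925/3321) = 9963/925.
3.5¹ = 3.5 falls short of 9963/925 but 3.5² = 12.25 reaches it, so n = 2.

2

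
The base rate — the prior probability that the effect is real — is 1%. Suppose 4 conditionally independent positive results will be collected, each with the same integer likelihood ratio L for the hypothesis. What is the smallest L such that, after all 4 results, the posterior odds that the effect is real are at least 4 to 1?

Prior odds = 0.01/0.99 = 1/99.
Target odds = 4.
Need L⁴ ≥ 4 ÷ (1/99) = 396.
4⁴ = 256 < 396 ≤ 625 = 5⁴, so L = 5.

5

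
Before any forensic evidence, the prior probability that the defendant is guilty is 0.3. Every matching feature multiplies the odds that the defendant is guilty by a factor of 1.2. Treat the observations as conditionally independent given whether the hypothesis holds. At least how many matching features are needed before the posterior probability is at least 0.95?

Prior odds = 0.3/0.7 = 3/7.
Likelihood ratio per matching feature = 1.2.
Target odds: 0.95 ÷ 0.05 = 19.
Require 1.2ⁿ ≥ 19 ÷ (3/7) = 133/3.
1.2²⁰ ≈38.3376 falls short of 133/3 but 1.2²¹ ≈46.0051 reaches it, so n = 21.

21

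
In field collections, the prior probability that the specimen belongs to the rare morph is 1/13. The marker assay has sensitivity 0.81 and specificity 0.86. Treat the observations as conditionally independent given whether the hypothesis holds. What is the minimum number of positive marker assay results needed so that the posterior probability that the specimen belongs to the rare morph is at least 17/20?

3

Prior odds: (1/13) ÷ (12/13) = 1/12.
False-positive rate = 1 − 0.86 = 0.14; likelihood ratio of a positive = 0.81/0.14 = 81/14.
Target odds: 0.85 ÷ 0.15 = 17/3.
Require (81/14)ⁿ ≥ 17/3 ÷ (1/12) = 68.
(81/14)² = 6561/196 falls short of 68 but (81/14)³ = 531441/2744 reaches it, so n = 3.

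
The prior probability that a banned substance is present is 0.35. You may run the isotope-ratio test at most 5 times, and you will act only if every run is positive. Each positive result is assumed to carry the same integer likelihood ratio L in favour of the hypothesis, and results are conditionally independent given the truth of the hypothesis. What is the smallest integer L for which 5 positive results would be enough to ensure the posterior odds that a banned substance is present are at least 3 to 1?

Prior odds = 0.35/0.65 = 7/13.
Target odds = 3.
Need L⁵ ≥ 3 ÷ (7/13) = 39/7.
1⁵ = 1 < 39/7 ≤ 32 = 2⁵, so L = 2.

2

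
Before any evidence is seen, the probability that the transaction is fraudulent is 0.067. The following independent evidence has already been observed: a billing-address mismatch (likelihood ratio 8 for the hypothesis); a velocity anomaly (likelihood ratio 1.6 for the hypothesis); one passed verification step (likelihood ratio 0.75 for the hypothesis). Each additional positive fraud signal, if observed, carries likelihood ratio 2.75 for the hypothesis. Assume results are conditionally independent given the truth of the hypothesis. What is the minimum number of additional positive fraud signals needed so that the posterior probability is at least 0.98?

5

Prior odds = 0.067/0.933 = 67/933.
Combined Bayes factor of the evidence already in hand = 8 × 1.6 × 0.75 = 9.6.
Odds after that evidence = (67/933) × 9.6 = 1072/1555.
Target odds = 0.98/0.02 = 49.
Need 2.75ⁿ ≥ 49 ÷ (1072/1555) = 76195/1072.
2.75⁴ = 57.19140625 falls short of 76195/1072 but 2.75⁵ = 161051/1024 reaches it, so n = 5.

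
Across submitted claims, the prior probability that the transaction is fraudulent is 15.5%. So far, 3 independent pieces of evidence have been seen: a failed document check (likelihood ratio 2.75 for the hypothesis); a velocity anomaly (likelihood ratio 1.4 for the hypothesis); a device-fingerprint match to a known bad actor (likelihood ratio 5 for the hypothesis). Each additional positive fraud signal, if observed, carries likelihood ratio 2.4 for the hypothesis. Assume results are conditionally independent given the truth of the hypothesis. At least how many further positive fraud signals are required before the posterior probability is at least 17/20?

1

Prior odds = 0.155/0.845 = 31/169.
Combined Bayes factor of the evidence already in hand = 2.75 × 1.4 × 5 = 19.25.
Odds after that evidence = (31/169) × 19.25 = 2387/676.
Target odds = 0.85/0.15 = 17/3.
Need 2.4ⁿ ≥ 17/3 ÷ (2387/676) = 11492/7161.
2.4¹ = 2.4, which meets the required 11492/7161; so n = 1.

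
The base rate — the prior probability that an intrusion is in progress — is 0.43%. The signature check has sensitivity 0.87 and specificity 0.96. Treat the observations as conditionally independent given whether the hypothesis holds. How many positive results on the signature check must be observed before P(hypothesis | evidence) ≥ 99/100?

4

Prior odds: 0.0043 ÷ 0.9957 = 43/9957.
False-positive rate = 1 − 0.96 = 0.04; likelihood ratio of a positive = 0.87/0.04 = 21.75.
Target odds: 0.99 ÷ 0.01 = 99.
Require 21.75ⁿ ≥ 99 ÷ (43/9957) = 985743/43.
21.75³ = 658503/64 falls short of 985743/43 but 21.75⁴ = 57289761/256 reaches it, so n = 4.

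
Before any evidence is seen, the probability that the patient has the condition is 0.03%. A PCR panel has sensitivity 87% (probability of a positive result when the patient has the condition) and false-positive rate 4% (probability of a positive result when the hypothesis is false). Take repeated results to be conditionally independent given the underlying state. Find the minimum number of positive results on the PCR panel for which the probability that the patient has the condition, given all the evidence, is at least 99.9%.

5

Prior odds = 0.0003/0.9997 = 3/9997.
Likelihood ratio of a positive result = 0.87/0.04 = 21.75.
Target odds: 0.999 ÷ 0.001 = 999.
Require 21.75ⁿ ≥ 999 ÷ (3/9997) = 3329001.
21.75⁴ = 57289761/256 falls short of 3329001 but 21.75⁵ ≈4.86739e+06 reaches it, so n = 5.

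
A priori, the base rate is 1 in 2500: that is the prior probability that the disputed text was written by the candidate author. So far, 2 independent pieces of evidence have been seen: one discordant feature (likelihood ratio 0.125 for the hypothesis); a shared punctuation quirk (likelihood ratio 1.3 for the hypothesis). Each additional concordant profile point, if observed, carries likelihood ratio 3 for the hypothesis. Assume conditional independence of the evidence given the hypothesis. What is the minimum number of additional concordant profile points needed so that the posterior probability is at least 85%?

Prior odds = 0.0004/0.9996 = 1/2499.
Combined Bayes factor of the evidence already in hand = 0.125 × 1.3 = 0.1625.
Odds after that evidence = (1/2499) × 0.1625 = 13/199920.
Target odds = 0.85/0.15 = 17/3.
Need 3ⁿ ≥ 17/3 ÷ (13/199920) = 1132880/13.
3¹⁰ = 59049 falls short of 1132880/13 but 3¹¹ = 177147 reaches it, so n = 11.

11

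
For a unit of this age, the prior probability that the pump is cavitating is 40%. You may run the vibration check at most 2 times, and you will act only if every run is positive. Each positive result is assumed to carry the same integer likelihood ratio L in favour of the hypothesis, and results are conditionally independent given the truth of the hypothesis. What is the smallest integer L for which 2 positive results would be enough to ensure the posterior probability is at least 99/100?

13

Prior odds = 0.4/0.6 = 2/3.
Target odds = 0.99/0.01 = 99.
Need L² ≥ 99 ÷ (2/3) = 148.5.
12² = 144 < 148.5 ≤ 169 = 13², so L = 13.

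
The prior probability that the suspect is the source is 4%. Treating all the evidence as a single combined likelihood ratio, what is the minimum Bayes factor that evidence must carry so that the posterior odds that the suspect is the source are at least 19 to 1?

456

Prior odds = 0.04/0.96 = 1/24.
Target odds = 19.
Required Bayes factor = 19 ÷ (1/24) = 456.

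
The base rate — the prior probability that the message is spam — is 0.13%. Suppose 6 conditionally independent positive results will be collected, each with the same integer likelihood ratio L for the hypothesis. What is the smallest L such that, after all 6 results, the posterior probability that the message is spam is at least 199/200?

Prior odds = 0.0013/0.9987 = 13/9987.
Target odds = 0.995/0.005 = 199.
Need L⁶ ≥ 199 ÷ (13/9987) = 1987413/13.
7⁶ = 117649 < 1987413/13 ≤ 262144 = 8⁶, so L = 8.

8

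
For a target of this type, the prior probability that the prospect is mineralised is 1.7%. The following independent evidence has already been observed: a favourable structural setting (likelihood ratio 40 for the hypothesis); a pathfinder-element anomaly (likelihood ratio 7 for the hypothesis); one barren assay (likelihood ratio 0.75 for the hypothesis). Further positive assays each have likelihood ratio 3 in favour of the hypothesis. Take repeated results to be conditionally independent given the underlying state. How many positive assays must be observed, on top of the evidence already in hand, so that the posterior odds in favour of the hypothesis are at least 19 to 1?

Prior odds = 0.017/0.983 = 17/983.
Combined Bayes factor of the evidence already in hand = 40 × 7 × 0.75 = 210.
Odds after that evidence = (17/983) × 210 = 3570/983.
Target odds = 19.
Need 3ⁿ ≥ 19 ÷ (3570/983) = 18677/3570.
3¹ = 3 falls short of 18677/3570 but 3² = 9 reaches it, so n = 2.

2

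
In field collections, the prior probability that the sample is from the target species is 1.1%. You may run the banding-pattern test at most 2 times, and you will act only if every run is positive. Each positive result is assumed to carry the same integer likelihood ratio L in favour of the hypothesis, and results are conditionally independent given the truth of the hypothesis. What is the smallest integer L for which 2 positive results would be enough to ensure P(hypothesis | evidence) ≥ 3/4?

17

Prior odds = 0.011/0.989 = 11/989.
Target odds = 0.75/0.25 = 3.
Need L² ≥ 3 ÷ (11/989) = 2967/11.
16² = 256 < 2967/11 ≤ 289 = 17², so L = 17.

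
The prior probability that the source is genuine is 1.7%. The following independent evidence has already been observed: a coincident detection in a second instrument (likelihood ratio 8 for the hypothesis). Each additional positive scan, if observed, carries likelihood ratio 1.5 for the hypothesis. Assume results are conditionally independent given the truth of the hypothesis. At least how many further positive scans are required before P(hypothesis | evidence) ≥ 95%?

Prior odds = 0.017/0.983 = 17/983.
Bayes factor of the evidence already in hand = 8.
Odds after that evidence = (17/983) × 8 = 136/983.
Target odds = 0.95/0.05 = 19.
Need 1.5ⁿ ≥ 19 ÷ (136/983) = 18677/136.
1.5¹² = 531441/4096 falls short of 18677/136 but 1.5¹³ = 1594323/8192 reaches it, so n = 13.

13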